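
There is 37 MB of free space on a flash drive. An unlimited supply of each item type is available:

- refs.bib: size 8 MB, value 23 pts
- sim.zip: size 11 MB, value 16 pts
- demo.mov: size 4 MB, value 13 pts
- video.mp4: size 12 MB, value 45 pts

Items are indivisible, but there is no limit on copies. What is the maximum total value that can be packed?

135 pts

Best value-per-unit is video.mp4 at 45/12, and filling with it alone uses size 3×12=36. No mix of the others beats 3×45 = 135.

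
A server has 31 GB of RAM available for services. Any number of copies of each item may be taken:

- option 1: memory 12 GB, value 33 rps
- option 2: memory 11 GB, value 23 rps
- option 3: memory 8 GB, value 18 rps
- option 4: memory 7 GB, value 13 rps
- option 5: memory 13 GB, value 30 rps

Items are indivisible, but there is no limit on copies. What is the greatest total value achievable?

79 rps

Best value-per-unit is option 1 at 33/12; filling with it alone gives 2×33 = 66.
Optimal mix: 2×option 1 + 1×option 4 → memory 31, value 79.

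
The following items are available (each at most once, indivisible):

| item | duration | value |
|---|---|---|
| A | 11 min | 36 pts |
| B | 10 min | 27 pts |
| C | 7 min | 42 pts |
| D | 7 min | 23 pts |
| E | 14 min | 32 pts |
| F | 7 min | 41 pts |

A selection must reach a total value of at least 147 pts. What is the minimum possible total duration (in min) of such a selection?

39

Subsets with value ≥ 147, sorted by total duration:
- A+C+E+F: duration 39, value 151
- A+B+C+D+F: duration 42, value 169
- B+C+D+E+F: duration 45, value 165
Minimum duration: 39 min.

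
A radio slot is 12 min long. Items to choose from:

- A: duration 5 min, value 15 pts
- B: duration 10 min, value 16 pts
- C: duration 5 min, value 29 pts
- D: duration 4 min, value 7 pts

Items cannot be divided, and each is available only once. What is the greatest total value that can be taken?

This is a 0/1 knapsack; check combinations near the capacity.
- A+C: duration 5+5=10, value 15+29=44
- C+D: duration 5+4=9, value 29+7=36
- C: duration 5, value 29
- A+D: duration 5+4=9, value 15+7=22
- B: duration 10, value 16
Best: 44 pts.

44 pts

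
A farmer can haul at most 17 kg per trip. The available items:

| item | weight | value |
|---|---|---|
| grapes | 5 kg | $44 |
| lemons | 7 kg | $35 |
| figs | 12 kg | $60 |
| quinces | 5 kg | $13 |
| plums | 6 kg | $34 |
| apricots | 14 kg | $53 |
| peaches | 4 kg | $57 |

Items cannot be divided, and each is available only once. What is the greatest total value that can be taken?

Check high-value combinations within 17 kg:
- grapes+lemons+peaches: weight 5+7+4=16, value 44+35+57=136
- grapes+plums+peaches: weight 5+6+4=15, value 44+34+57=135
- lemons+plums+peaches: weight 7+6+4=17, value 35+34+57=126
Best: $136.

$136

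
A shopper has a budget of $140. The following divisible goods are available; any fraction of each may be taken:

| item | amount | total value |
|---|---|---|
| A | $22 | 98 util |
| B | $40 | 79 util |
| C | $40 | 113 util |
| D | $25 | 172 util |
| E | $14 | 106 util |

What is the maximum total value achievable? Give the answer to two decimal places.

Take in order of value per unit:
- E (106/14 per unit): all 14 → value 106, running total 106.00
- D (172/25 per unit): all 25 → value 172, running total 278.00
- A (98/22 per unit): all 22 → value 98, running total 376.00
- C (113/40 per unit): all 40 → value 113, running total 489.00
- B (79/40 per unit): 39 of 40 → value 39×79/40 = 77.0250, running total 566.03
Total 566.03.

566.03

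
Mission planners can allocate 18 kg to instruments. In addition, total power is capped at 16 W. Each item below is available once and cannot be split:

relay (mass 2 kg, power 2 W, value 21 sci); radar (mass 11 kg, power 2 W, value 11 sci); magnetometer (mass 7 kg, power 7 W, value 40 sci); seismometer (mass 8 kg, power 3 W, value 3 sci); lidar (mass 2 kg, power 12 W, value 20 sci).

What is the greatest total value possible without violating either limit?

Feasible sets respecting both limits:
- relay+magnetometer+seismometer: mass 17, power 12, value 64
- relay+magnetometer: mass 9, power 9, value 61
- relay+radar+lidar: mass 15, power 16, value 52
Best: 64 sci.

64 sci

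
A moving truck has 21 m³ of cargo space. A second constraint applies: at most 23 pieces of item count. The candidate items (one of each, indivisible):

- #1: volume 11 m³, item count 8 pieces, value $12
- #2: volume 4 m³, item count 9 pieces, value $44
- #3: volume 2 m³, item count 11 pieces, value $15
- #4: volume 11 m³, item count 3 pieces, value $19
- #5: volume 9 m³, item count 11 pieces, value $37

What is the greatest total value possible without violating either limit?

$81

Feasible sets respecting both limits:
- #2+#5: volume 13, item count 20, value 81
- #2+#3+#4: volume 17, item count 23, value 78
- #2+#4: volume 15, item count 12, value 63
Best: $81.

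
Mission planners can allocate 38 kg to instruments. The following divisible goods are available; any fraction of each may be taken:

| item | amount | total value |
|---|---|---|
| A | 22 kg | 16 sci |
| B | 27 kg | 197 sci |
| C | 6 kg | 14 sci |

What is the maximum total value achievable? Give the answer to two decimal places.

214.64

Take in order of value per unit:
- B (197/27 per unit): all 27 → value 197, running total 197.00
- C (14/6 per unit): all 6 → value 14, running total 211.00
- A (16/22 per unit): 5 of 22 → value 5×16/22 = 3.6364, running total 214.64
Total 214.64.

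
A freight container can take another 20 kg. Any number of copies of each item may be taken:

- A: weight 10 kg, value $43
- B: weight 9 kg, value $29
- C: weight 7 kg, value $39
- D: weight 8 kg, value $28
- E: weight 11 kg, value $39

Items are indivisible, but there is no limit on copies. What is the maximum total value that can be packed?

Best value-per-unit is C at 39/7; filling with it alone gives 2×39 = 78.
Optimal mix: 2×A → weight 20, value 86.

$86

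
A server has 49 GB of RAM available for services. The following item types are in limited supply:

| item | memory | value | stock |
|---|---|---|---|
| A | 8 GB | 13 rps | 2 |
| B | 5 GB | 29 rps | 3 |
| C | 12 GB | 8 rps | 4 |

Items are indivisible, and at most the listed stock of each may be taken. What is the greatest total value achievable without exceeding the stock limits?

121 rps

Top feasible selections:
- 2×A + 3×B + 1×C: memory 43, value 121
- 1×A + 3×B + 2×C: memory 47, value 116
- 2×A + 3×B: memory 31, value 113
Best: 121 rps.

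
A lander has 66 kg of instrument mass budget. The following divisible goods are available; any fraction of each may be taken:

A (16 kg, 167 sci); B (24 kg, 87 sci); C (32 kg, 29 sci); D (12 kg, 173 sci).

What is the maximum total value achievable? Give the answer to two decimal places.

Take in order of value per unit:
- D (173/12 per unit): all 12 → value 173, running total 173.00
- A (167/16 per unit): all 16 → value 167, running total 340.00
- B (87/24 per unit): all 24 → value 87, running total 427.00
- C (29/32 per unit): 14 of 32 → value 14×29/32 = 12.6875, running total 439.69
Total 439.69.

439.69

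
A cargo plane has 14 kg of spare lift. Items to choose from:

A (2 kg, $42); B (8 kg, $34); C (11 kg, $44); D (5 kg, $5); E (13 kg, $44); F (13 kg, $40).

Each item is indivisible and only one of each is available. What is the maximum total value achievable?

$86

Check high-value combinations within 14 kg:
- A+C: weight 2+11=13, value 42+44=86
- A+B: weight 2+8=10, value 42+34=76
- A+D: weight 2+5=7, value 42+5=47
- C: weight 11, value 44
- E: weight 13, value 44
Best: $86.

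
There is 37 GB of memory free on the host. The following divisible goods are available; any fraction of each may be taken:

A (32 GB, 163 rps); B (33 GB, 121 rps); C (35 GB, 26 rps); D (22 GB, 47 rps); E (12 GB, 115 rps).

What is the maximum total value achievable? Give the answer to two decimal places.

Take in order of value per unit:
- E (115/12 per unit): all 12 → value 115, running total 115.00
- A (163/32 per unit): 25 of 32 → value 25×163/32 = 127.3438, running total 242.34
Total 242.34.

242.34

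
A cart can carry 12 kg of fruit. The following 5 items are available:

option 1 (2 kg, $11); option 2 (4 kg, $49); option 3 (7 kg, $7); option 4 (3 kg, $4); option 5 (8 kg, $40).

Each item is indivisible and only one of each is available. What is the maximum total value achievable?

$89

Check high-value combinations within 12 kg:
- option 2+option 5: weight 4+8=12, value 49+40=89
- option 1+option 2+option 4: weight 2+4+3=9, value 11+49+4=64
- option 1+option 2: weight 2+4=6, value 11+49=60
- option 2+option 3: weight 4+7=11, value 49+7=56
Best: $89.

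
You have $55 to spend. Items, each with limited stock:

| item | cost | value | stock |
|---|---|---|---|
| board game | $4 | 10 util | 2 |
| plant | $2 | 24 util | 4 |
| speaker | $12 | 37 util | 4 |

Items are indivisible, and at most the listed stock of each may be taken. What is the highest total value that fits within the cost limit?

227 util

Top feasible selections:
- 2×board game + 4×plant + 3×speaker: cost 52, value 227
- 3×plant + 4×speaker: cost 54, value 220
Best: 227 util.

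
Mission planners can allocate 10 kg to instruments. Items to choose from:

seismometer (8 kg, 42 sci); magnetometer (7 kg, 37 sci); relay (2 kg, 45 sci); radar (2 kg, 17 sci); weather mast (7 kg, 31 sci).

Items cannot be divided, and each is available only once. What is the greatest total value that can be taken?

Check high-value combinations within 10 kg:
- seismometer+relay: mass 8+2=10, value 42+45=87
- magnetometer+relay: mass 7+2=9, value 37+45=82
- relay+weather mast: mass 2+7=9, value 45+31=76
- relay+radar: mass 2+2=4, value 45+17=62
Best: 87 sci.

87 sci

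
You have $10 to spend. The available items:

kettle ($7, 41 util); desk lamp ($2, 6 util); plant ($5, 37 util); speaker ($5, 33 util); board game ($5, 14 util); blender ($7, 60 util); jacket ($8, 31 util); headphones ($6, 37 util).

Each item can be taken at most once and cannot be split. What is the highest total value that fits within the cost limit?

70 util

Check high-value combinations within $10:
- plant+speaker: cost 5+5=10, value 37+33=70
- desk lamp+blender: cost 2+7=9, value 6+60=66
- blender: cost 7, value 60
- plant+board game: cost 5+5=10, value 37+14=51
- kettle+desk lamp: cost 7+2=9, value 41+6=47
Best: 70 util.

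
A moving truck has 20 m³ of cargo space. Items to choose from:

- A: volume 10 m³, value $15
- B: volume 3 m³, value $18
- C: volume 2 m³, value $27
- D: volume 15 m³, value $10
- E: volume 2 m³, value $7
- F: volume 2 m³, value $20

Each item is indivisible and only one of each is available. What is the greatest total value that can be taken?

Check high-value combinations within 20 m³:
- A+B+C+E+F: volume 10+3+2+2+2=19, value 15+18+27+7+20=87
- A+B+C+F: volume 10+3+2+2=17, value 15+18+27+20=80
- B+C+E+F: volume 3+2+2+2=9, value 18+27+7+20=72
- A+C+E+F: volume 10+2+2+2=16, value 15+27+7+20=69
- A+B+C+E: volume 10+3+2+2=17, value 15+18+27+7=67
Best: $87.

$87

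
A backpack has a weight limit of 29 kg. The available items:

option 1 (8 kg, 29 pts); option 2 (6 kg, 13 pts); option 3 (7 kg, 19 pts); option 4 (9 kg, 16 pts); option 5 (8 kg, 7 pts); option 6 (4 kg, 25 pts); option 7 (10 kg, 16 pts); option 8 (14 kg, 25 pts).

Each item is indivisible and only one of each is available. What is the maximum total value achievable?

Check high-value combinations within 29 kg:
- option 1+option 3+option 4+option 6: weight 8+7+9+4=28, value 29+19+16+25=89
- option 1+option 3+option 6+option 7: weight 8+7+4+10=29, value 29+19+25+16=89
- option 1+option 2+option 3+option 6: weight 8+6+7+4=25, value 29+13+19+25=86
Best: 89 pts.

89 pts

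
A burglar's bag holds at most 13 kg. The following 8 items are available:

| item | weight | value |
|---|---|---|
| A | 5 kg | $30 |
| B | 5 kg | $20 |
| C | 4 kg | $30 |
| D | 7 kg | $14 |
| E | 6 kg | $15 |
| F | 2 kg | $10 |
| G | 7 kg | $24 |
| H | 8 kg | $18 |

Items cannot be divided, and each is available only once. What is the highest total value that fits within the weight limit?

Check high-value combinations within 13 kg:
- A+C+F: weight 5+4+2=11, value 30+30+10=70
- C+F+G: weight 4+2+7=13, value 30+10+24=64
- A+C: weight 5+4=9, value 30+30=60
- B+C+F: weight 5+4+2=11, value 20+30+10=60
- A+B+F: weight 5+5+2=12, value 30+20+10=60
Best: $70.

$70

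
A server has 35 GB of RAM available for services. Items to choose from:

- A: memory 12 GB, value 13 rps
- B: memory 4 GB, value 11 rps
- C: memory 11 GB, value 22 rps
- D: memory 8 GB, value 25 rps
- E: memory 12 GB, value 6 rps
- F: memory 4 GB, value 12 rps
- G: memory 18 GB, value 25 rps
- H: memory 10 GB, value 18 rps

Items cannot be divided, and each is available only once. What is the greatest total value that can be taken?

This is a 0/1 knapsack; check combinations near the capacity.
- C+D+F+H: memory 11+8+4+10=33, value 22+25+12+18=77
- B+C+D+H: memory 4+11+8+10=33, value 11+22+25+18=76
- B+D+F+G: memory 4+8+4+18=34, value 11+25+12+25=73
Best: 77 rps.

77 rps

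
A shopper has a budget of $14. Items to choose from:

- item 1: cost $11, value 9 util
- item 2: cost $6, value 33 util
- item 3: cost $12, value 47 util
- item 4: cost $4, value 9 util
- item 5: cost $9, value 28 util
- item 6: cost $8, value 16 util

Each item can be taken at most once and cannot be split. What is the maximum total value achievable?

Check high-value combinations within $14:
- item 2+item 6: cost 6+8=14, value 33+16=49
- item 3: cost 12, value 47
- item 2+item 4: cost 6+4=10, value 33+9=42
Best: 49 util.

49 util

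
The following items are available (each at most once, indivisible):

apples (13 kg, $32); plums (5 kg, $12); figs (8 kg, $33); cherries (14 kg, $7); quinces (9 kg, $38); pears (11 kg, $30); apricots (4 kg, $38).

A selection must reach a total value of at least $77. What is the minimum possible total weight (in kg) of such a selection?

17

Subsets with value ≥ 77, sorted by total weight:
- plums+figs+apricots: weight 17, value 83
- plums+quinces+apricots: weight 18, value 88
Minimum weight: 17 kg.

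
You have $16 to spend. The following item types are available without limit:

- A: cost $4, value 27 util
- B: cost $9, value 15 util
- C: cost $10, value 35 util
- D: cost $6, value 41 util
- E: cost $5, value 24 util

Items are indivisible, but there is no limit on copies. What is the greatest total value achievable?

109 util

Best value-per-unit is D at 41/6; filling with it alone gives 2×41 = 82.
Optimal mix: 1×A + 2×D → cost 16, value 109.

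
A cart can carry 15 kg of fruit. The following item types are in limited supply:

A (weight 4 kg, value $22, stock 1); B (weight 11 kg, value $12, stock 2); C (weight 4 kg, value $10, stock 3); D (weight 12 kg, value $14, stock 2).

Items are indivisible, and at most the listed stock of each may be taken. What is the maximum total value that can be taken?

$42

Top feasible selections:
- 1×A + 2×C: weight 12, value 42
- 1×A + 1×B: weight 15, value 34
- 1×A + 1×C: weight 8, value 32
Best: $42.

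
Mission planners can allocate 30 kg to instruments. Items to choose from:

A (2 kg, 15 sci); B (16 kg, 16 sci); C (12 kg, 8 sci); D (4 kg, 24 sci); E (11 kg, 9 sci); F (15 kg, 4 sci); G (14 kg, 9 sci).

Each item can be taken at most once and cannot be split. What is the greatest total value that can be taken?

56 sci

Check high-value combinations within 30 kg:
- A+C+D+E: mass 2+12+4+11=29, value 15+8+24+9=56
- A+B+D: mass 2+16+4=22, value 15+16+24=55
- A+D+E: mass 2+4+11=17, value 15+24+9=48
- A+D+G: mass 2+4+14=20, value 15+24+9=48
- A+C+D: mass 2+12+4=18, value 15+8+24=47
Best: 56 sci.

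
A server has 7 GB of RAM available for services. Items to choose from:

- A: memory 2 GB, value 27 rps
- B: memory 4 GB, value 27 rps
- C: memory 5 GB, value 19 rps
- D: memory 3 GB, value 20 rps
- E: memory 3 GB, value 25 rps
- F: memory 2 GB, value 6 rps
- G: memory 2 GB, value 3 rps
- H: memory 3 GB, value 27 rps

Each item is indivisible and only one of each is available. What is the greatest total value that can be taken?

60 rps

Check high-value combinations within 7 GB:
- A+F+H: memory 2+2+3=7, value 27+6+27=60
- A+E+F: memory 2+3+2=7, value 27+25+6=58
- A+G+H: memory 2+2+3=7, value 27+3+27=57
- A+E+G: memory 2+3+2=7, value 27+25+3=55
- A+H: memory 2+3=5, value 27+27=54
Best: 60 rps.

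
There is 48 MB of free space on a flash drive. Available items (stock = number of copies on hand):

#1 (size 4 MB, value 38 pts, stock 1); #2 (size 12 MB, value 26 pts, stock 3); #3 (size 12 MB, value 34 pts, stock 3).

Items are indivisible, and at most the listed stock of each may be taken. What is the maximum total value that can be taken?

140 pts

Top feasible selections:
- 1×#1 + 3×#3: size 40, value 140
- 1×#1 + 1×#2 + 2×#3: size 40, value 132
- 1×#2 + 3×#3: size 48, value 128
- 1×#1 + 2×#2 + 1×#3: size 40, value 124
Best: 140 pts.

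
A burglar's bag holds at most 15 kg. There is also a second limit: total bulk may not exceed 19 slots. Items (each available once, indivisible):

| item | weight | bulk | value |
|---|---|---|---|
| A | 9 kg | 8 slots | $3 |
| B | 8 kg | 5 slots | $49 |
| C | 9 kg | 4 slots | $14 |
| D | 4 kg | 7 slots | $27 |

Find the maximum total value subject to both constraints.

$76

Feasible sets respecting both limits:
- B+D: weight 12, bulk 12, value 76
- B: weight 8, bulk 5, value 49
- C+D: weight 13, bulk 11, value 41
Best: $76.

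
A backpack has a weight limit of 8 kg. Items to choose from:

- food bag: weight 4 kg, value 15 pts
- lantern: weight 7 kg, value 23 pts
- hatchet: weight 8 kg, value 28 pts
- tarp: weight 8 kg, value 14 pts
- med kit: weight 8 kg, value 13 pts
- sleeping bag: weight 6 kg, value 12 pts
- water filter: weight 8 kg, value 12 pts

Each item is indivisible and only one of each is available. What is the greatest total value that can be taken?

28 pts

This is a 0/1 knapsack; check combinations near the capacity.
- hatchet: weight 8, value 28
- lantern: weight 7, value 23
- food bag: weight 4, value 15
- tarp: weight 8, value 14
Best: 28 pts.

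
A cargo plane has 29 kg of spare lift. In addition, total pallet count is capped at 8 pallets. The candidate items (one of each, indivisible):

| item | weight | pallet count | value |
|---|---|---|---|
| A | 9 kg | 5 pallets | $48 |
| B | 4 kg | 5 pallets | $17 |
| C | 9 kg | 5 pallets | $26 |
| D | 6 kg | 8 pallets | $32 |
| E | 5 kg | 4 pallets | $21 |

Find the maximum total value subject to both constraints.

Feasible sets respecting both limits:
- A: weight 9, pallet count 5, value 48
- D: weight 6, pallet count 8, value 32
- C: weight 9, pallet count 5, value 26
Best: $48.

$48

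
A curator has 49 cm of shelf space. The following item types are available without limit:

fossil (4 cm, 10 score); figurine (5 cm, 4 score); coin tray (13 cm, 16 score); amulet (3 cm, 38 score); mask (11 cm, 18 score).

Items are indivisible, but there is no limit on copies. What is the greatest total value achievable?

Best value-per-unit is amulet at 38/3, and filling with it alone uses length 16×3=48. No mix of the others beats 16×38 = 608.

608 score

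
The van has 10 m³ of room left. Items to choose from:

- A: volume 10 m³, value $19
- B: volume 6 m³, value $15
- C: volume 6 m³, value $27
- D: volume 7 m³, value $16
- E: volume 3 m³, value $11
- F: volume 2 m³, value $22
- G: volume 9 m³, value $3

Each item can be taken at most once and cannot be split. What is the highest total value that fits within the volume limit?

Check high-value combinations within 10 m³:
- C+F: volume 6+2=8, value 27+22=49
- C+E: volume 6+3=9, value 27+11=38
- D+F: volume 7+2=9, value 16+22=38
Best: $49.

$49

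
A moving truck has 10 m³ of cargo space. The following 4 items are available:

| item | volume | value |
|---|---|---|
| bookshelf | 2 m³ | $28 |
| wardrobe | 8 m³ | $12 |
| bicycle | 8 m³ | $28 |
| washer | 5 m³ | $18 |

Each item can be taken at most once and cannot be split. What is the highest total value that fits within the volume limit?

Check high-value combinations within 10 m³:
- bookshelf+bicycle: volume 2+8=10, value 28+28=56
- bookshelf+washer: volume 2+5=7, value 28+18=46
- bookshelf+wardrobe: volume 2+8=10, value 28+12=40
- bookshelf: volume 2, value 28
Best: $56.

$56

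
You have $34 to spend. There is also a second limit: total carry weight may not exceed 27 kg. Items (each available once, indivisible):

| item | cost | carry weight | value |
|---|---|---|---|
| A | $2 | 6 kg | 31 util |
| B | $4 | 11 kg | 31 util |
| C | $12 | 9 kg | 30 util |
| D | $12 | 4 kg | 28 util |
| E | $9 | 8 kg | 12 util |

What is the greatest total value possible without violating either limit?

92 util

Feasible sets respecting both limits:
- A+B+C: cost 18, carry weight 26, value 92
- A+B+D: cost 18, carry weight 21, value 90
- A+C+D: cost 26, carry weight 19, value 89
- B+C+D: cost 28, carry weight 24, value 89
Best: 92 util.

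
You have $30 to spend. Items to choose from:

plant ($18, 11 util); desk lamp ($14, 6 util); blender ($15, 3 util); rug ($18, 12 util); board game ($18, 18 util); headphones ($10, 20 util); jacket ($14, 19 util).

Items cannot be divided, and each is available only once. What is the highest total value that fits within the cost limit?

39 util

This is a 0/1 knapsack; check combinations near the capacity.
- headphones+jacket: cost 10+14=24, value 20+19=39
- board game+headphones: cost 18+10=28, value 18+20=38
- rug+headphones: cost 18+10=28, value 12+20=32
- plant+headphones: cost 18+10=28, value 11+20=31
Best: 39 util.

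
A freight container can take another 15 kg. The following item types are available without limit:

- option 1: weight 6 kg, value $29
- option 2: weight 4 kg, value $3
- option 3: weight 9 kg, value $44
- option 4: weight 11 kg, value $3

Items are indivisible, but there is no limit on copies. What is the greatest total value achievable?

$73

Best value-per-unit is option 3 at 44/9; filling with it alone gives 1×44 = 44.
Optimal mix: 1×option 1 + 1×option 3 → weight 15, value 73.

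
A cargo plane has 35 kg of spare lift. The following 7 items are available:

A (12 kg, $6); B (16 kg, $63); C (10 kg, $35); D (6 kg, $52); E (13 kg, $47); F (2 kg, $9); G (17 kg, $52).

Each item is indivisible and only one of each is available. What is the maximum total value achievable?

This is a 0/1 knapsack; check combinations near the capacity.
- B+D+E: weight 16+6+13=35, value 63+52+47=162
- B+C+D+F: weight 16+10+6+2=34, value 63+35+52+9=159
- B+C+D: weight 16+10+6=32, value 63+35+52=150
- C+D+F+G: weight 10+6+2+17=35, value 35+52+9+52=148
- C+D+E+F: weight 10+6+13+2=31, value 35+52+47+9=143
Best: $162.

$162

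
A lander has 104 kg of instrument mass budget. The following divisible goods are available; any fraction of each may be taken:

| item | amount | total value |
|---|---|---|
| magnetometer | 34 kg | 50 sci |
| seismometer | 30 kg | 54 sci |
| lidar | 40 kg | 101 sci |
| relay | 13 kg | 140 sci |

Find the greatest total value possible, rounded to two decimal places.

325.88

Take in order of value per unit:
- relay (140/13 per unit): all 13 → value 140, running total 140.00
- lidar (101/40 per unit): all 40 → value 101, running total 241.00
- seismometer (54/30 per unit): all 30 → value 54, running total 295.00
- magnetometer (50/34 per unit): 21 of 34 → value 21×50/34 = 30.8824, running total 325.88
Total 325.88.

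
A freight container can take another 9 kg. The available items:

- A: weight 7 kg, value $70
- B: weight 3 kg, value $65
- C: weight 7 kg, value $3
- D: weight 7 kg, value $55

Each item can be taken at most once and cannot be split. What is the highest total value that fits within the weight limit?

This is a 0/1 knapsack; check combinations near the capacity.
- A: weight 7, value 70
- B: weight 3, value 65
- D: weight 7, value 55
- C: weight 7, value 3
Best: $70.

$70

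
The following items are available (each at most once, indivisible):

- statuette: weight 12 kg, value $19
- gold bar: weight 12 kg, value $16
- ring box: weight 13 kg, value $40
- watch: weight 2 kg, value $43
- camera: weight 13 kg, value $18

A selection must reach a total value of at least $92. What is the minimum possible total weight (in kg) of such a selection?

Subsets with value ≥ 92, sorted by total weight:
- statuette+ring box+watch: weight 27, value 102
- gold bar+ring box+watch: weight 27, value 99
- ring box+watch+camera: weight 28, value 101
- statuette+gold bar+ring box+watch: weight 39, value 118
Minimum weight: 27 kg.

27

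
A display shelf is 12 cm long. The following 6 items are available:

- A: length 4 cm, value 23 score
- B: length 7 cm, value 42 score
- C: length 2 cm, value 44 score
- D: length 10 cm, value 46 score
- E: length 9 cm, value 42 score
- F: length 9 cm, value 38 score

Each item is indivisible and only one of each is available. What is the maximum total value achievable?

Check high-value combinations within 12 cm:
- C+D: length 2+10=12, value 44+46=90
- B+C: length 7+2=9, value 42+44=86
- C+E: length 2+9=11, value 44+42=86
- C+F: length 2+9=11, value 44+38=82
- A+C: length 4+2=6, value 23+44=67
Best: 90 score.

90 score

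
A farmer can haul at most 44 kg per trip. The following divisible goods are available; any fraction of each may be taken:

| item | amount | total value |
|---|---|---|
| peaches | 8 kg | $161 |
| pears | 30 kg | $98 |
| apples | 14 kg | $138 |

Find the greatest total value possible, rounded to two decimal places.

Take in order of value per unit:
- peaches (161/8 per unit): all 8 → value 161, running total 161.00
- apples (138/14 per unit): all 14 → value 138, running total 299.00
- pears (98/30 per unit): 22 of 30 → value 22×98/30 = 71.8667, running total 370.87
Total 370.87.

370.87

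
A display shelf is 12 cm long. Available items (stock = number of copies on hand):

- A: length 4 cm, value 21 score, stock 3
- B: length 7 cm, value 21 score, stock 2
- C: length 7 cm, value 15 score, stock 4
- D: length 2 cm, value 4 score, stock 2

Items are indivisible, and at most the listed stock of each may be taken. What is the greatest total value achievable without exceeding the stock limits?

63 score

Best selections within length 12 and stock limits:
- 3×A: length 12, value 63
- 2×A + 2×D: length 12, value 50
- 2×A + 1×D: length 10, value 46
Best: 63 score.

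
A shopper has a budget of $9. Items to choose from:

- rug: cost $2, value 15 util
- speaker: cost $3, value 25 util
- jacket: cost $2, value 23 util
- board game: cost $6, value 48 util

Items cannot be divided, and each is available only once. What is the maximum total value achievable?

73 util

Check high-value combinations within $9:
- speaker+board game: cost 3+6=9, value 25+48=73
- jacket+board game: cost 2+6=8, value 23+48=71
- rug+speaker+jacket: cost 2+3+2=7, value 15+25+23=63
Best: 73 util.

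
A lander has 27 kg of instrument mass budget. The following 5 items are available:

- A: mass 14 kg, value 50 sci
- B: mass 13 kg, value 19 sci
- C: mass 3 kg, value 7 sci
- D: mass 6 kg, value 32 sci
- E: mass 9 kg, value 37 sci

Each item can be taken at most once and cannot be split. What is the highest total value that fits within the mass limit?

94 sci

This is a 0/1 knapsack; check combinations near the capacity.
- A+C+E: mass 14+3+9=26, value 50+7+37=94
- A+C+D: mass 14+3+6=23, value 50+7+32=89
- A+E: mass 14+9=23, value 50+37=87
- A+D: mass 14+6=20, value 50+32=82
- C+D+E: mass 3+6+9=18, value 7+32+37=76
Best: 94 sci.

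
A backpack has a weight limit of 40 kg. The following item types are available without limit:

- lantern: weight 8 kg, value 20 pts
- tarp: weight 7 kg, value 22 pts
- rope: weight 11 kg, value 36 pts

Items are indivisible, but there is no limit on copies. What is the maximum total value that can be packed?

Best value-per-unit is rope at 36/11; filling with it alone gives 3×36 = 108.
Optimal mix: 1×tarp + 3×rope → weight 40, value 130.

130 pts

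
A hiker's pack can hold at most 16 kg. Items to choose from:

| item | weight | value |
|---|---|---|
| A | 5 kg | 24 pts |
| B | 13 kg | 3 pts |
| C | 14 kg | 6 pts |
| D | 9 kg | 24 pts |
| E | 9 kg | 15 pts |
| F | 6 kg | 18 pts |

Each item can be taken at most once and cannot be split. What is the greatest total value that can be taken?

Check high-value combinations within 16 kg:
- A+D: weight 5+9=14, value 24+24=48
- A+F: weight 5+6=11, value 24+18=42
- D+F: weight 9+6=15, value 24+18=42
- A+E: weight 5+9=14, value 24+15=39
Best: 48 pts.

48 pts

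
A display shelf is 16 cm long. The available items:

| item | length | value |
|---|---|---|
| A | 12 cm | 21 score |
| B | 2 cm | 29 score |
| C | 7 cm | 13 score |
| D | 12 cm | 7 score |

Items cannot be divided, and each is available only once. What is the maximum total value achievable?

Check high-value combinations within 16 cm:
- A+B: length 12+2=14, value 21+29=50
- B+C: length 2+7=9, value 29+13=42
- B+D: length 2+12=14, value 29+7=36
- B: length 2, value 29
Best: 50 score.

50 score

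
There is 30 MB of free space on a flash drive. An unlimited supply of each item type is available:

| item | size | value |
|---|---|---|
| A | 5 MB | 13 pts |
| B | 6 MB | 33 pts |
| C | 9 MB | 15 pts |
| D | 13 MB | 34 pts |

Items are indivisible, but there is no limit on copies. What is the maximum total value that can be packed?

Best value-per-unit is B at 33/6, and filling with it alone uses size 5×6=30. No mix of the others beats 5×33 = 165.

165 pts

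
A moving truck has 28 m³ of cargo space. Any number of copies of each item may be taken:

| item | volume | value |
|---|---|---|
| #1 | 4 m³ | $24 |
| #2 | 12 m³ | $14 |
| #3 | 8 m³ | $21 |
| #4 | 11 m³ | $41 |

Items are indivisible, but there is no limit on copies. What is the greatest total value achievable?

Best value-per-unit is #1 at 24/4, and filling with it alone uses volume 7×4=28. No mix of the others beats 7×24 = 168.

$168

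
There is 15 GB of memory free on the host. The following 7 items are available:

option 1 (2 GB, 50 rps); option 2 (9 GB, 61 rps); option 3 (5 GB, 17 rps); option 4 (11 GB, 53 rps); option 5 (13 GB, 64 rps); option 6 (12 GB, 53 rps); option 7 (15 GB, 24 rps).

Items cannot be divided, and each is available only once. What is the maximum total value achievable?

114 rps

This is a 0/1 knapsack; check combinations near the capacity.
- option 1+option 5: memory 2+13=15, value 50+64=114
- option 1+option 2: memory 2+9=11, value 50+61=111
- option 1+option 4: memory 2+11=13, value 50+53=103
Best: 114 rps.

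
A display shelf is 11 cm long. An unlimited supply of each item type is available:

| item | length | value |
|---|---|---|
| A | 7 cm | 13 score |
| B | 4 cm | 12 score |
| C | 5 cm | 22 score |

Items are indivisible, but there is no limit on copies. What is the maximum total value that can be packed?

44 score

Best value-per-unit is C at 22/5, and filling with it alone uses length 2×5=10. No mix of the others beats 2×22 = 44.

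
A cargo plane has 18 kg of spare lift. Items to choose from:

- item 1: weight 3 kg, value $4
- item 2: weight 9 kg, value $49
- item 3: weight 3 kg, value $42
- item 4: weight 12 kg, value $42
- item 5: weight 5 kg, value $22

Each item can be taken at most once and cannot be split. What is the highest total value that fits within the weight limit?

Check high-value combinations within 18 kg:
- item 2+item 3+item 5: weight 9+3+5=17, value 49+42+22=113
- item 1+item 2+item 3: weight 3+9+3=15, value 4+49+42=95
- item 2+item 3: weight 9+3=12, value 49+42=91
- item 1+item 3+item 4: weight 3+3+12=18, value 4+42+42=88
- item 3+item 4: weight 3+12=15, value 42+42=84
Best: $113.

$113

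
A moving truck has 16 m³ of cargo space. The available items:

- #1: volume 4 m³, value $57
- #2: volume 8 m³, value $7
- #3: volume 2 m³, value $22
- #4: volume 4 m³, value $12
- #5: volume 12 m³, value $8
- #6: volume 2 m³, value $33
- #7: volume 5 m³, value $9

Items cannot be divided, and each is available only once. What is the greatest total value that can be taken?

$124

This is a 0/1 knapsack; check combinations near the capacity.
- #1+#3+#4+#6: volume 4+2+4+2=12, value 57+22+12+33=124
- #1+#3+#6+#7: volume 4+2+2+5=13, value 57+22+33+9=121
- #1+#2+#3+#6: volume 4+8+2+2=16, value 57+7+22+33=119
- #1+#3+#6: volume 4+2+2=8, value 57+22+33=112
- #1+#4+#6+#7: volume 4+4+2+5=15, value 57+12+33+9=111
Best: $124.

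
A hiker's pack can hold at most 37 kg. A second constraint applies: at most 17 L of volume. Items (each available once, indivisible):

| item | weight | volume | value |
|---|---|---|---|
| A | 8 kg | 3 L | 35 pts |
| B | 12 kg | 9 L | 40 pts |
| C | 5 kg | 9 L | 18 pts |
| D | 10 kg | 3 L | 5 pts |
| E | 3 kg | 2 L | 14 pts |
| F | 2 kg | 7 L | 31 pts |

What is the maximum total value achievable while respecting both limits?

Feasible sets respecting both limits:
- A+B+D+E: weight 33, volume 17, value 94
- A+B+E: weight 23, volume 14, value 89
- A+D+E+F: weight 23, volume 15, value 85
Best: 94 pts.

94 pts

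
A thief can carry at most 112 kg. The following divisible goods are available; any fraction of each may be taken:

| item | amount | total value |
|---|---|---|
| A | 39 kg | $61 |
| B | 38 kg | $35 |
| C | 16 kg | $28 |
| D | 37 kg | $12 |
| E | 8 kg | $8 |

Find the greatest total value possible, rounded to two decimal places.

Take in order of value per unit:
- C (28/16 per unit): all 16 → value 28, running total 28.00
- A (61/39 per unit): all 39 → value 61, running total 89.00
- E (8/8 per unit): all 8 → value 8, running total 97.00
- B (35/38 per unit): all 38 → value 35, running total 132.00
- D (12/37 per unit): 11 of 37 → value 11×12/37 = 3.5676, running total 135.57
Total 135.57.

135.57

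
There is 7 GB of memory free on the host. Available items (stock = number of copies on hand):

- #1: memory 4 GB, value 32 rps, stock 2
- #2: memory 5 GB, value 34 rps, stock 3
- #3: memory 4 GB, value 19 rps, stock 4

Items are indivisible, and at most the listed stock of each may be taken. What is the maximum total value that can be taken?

34 rps

Top feasible selections:
- 1×#2: memory 5, value 34
- 1×#1: memory 4, value 32
- 1×#3: memory 4, value 19
Best: 34 rps.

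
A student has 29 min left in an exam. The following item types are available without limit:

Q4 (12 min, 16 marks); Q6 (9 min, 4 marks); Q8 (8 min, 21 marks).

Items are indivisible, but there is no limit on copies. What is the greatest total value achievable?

Best value-per-unit is Q8 at 21/8, and filling with it alone uses time 3×8=24. No mix of the others beats 3×21 = 63.

63 marks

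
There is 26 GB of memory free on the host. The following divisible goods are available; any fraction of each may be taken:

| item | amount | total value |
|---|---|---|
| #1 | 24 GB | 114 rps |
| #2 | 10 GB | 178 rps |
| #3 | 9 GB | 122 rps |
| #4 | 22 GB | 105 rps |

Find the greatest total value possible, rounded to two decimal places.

333.41

Take in order of value per unit:
- #2 (178/10 per unit): all 10 → value 178, running total 178.00
- #3 (122/9 per unit): all 9 → value 122, running total 300.00
- #4 (105/22 per unit): 7 of 22 → value 7×105/22 = 33.4091, running total 333.41
Total 333.41.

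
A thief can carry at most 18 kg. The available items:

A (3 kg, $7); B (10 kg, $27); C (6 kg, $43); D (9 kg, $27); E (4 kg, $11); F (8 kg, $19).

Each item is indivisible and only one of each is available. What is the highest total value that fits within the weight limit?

$77

This is a 0/1 knapsack; check combinations near the capacity.
- A+C+D: weight 3+6+9=18, value 7+43+27=77
- C+E+F: weight 6+4+8=18, value 43+11+19=73
- C+D: weight 6+9=15, value 43+27=70
Best: $77.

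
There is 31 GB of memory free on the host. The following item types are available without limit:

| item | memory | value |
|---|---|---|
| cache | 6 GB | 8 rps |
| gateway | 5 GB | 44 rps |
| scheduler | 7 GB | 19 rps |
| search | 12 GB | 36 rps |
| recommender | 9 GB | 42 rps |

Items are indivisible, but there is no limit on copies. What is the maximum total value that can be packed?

264 rps

Best value-per-unit is gateway at 44/5, and filling with it alone uses memory 6×5=30. No mix of the others beats 6×44 = 264.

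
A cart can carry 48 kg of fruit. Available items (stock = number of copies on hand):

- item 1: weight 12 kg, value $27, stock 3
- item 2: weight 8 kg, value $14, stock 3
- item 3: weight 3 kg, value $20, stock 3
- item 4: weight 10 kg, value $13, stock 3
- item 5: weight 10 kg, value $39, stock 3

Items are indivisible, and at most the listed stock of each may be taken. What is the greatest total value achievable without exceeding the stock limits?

$191

Top feasible selections:
- 1×item 2 + 3×item 3 + 3×item 5: weight 47, value 191
- 1×item 1 + 2×item 3 + 3×item 5: weight 48, value 184
- 3×item 3 + 3×item 5: weight 39, value 177
- 1×item 2 + 2×item 3 + 3×item 5: weight 44, value 171
Best: $191.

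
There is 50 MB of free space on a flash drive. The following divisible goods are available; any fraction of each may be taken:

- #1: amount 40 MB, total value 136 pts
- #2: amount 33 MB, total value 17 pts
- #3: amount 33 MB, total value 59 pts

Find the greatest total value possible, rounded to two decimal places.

Take in order of value per unit:
- #1 (136/40 per unit): all 40 → value 136, running total 136.00
- #3 (59/33 per unit): 10 of 33 → value 10×59/33 = 17.8788, running total 153.88
Total 153.88.

153.88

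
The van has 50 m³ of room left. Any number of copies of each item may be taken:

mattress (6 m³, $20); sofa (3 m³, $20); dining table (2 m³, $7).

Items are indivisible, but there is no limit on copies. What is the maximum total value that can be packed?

Best value-per-unit is sofa at 20/3; filling with it alone gives 16×20 = 320.
Optimal mix: 16×sofa + 1×dining table → volume 50, value 327.

$327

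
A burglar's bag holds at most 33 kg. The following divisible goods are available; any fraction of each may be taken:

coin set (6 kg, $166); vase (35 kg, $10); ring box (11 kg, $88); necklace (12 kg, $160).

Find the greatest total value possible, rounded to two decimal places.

Take in order of value per unit:
- coin set (166/6 per unit): all 6 → value 166, running total 166.00
- necklace (160/12 per unit): all 12 → value 160, running total 326.00
- ring box (88/11 per unit): all 11 → value 88, running total 414.00
- vase (10/35 per unit): 4 of 35 → value 4×10/35 = 1.1429, running total 415.14
Total 415.14.

415.14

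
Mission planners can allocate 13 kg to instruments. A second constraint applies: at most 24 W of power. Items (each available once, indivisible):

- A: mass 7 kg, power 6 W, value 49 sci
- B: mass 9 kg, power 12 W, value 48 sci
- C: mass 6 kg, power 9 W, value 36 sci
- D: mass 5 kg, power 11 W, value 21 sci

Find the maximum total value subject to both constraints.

85 sci

Feasible sets respecting both limits:
- A+C: mass 13, power 15, value 85
- A+D: mass 12, power 17, value 70
- C+D: mass 11, power 20, value 57
Best: 85 sci.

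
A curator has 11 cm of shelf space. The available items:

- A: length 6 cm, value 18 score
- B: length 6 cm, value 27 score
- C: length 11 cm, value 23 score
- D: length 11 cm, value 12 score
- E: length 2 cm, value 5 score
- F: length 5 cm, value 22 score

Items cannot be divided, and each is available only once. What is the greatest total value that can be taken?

Check high-value combinations within 11 cm:
- B+F: length 6+5=11, value 27+22=49
- A+F: length 6+5=11, value 18+22=40
- B+E: length 6+2=8, value 27+5=32
Best: 49 score.

49 score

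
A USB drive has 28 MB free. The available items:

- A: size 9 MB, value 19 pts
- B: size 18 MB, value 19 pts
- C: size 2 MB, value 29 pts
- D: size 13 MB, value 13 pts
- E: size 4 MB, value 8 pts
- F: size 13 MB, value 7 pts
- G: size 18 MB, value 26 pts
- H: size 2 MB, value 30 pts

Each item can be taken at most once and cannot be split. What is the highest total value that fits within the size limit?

93 pts

Check high-value combinations within 28 MB:
- C+E+G+H: size 2+4+18+2=26, value 29+8+26+30=93
- A+C+D+H: size 9+2+13+2=26, value 19+29+13+30=91
- A+C+E+H: size 9+2+4+2=17, value 19+29+8+30=86
Best: 93 pts.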